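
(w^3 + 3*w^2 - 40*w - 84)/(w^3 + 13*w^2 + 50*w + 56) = (w - 6)/(w + 4)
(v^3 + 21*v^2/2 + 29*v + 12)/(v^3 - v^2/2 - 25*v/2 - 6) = (v^2 + 10*v + 24)/(v^2 - v - 12)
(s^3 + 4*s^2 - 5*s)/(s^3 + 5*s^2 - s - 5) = s/(s + 1)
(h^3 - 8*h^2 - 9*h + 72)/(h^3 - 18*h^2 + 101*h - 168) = (h + 3)/(h - 7)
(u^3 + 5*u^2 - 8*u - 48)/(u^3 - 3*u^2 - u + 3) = (u^2 + 8*u + 16)/(u^2 - 1)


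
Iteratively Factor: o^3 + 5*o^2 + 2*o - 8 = (o + 4)*(o^2 + o - 2) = (o + 2)*(o + 4)*(o - 1)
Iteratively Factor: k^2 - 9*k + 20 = (k - 5)*(k - 4)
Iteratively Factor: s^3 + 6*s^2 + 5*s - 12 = (s + 4)*(s^2 + 2*s - 3) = (s - 1)*(s + 4)*(s + 3)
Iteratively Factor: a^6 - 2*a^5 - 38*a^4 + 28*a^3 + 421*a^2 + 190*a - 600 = (a - 1)*(a^5 - a^4 - 39*a^3 - 11*a^2 + 410*a + 600) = (a - 1)*(a + 3)*(a^4 - 4*a^3 - 27*a^2 + 70*a + 200) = (a - 1)*(a + 2)*(a + 3)*(a^3 - 6*a^2 - 15*a + 100) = (a - 5)*(a - 1)*(a + 2)*(a + 3)*(a^2 - a - 20) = (a - 5)^2*(a - 1)*(a + 2)*(a + 3)*(a + 4)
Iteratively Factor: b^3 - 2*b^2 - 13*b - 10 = (b - 5)*(b^2 + 3*b + 2) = (b - 5)*(b + 1)*(b + 2)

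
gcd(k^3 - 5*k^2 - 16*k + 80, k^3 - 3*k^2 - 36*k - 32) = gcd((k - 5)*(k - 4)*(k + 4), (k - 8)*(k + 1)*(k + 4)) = k + 4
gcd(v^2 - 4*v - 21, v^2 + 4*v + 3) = v + 3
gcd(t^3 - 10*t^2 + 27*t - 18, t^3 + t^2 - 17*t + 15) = t^2 - 4*t + 3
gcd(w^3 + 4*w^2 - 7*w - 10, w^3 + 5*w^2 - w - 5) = w^2 + 6*w + 5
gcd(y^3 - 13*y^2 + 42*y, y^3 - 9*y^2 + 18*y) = y^2 - 6*y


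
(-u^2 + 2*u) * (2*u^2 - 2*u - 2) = -2*u^4 + 6*u^3 - 2*u^2 - 4*u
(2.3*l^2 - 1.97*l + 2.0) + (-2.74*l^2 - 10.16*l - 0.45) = -0.44*l^2 - 12.13*l + 1.55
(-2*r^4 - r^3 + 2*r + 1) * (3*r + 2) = -6*r^5 - 7*r^4 - 2*r^3 + 6*r^2 + 7*r + 2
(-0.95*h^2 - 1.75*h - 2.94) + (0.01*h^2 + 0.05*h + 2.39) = -0.94*h^2 - 1.7*h - 0.55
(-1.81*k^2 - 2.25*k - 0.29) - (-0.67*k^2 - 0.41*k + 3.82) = -1.14*k^2 - 1.84*k - 4.11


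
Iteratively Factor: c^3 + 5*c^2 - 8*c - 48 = (c + 4)*(c^2 + c - 12) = (c - 3)*(c + 4)*(c + 4)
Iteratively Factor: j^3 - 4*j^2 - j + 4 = (j + 1)*(j^2 - 5*j + 4) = (j - 4)*(j + 1)*(j - 1)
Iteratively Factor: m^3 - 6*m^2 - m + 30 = (m + 2)*(m^2 - 8*m + 15) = (m - 5)*(m + 2)*(m - 3)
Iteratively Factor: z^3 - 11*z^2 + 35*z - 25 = (z - 5)*(z^2 - 6*z + 5) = (z - 5)^2*(z - 1)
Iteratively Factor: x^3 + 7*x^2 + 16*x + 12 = (x + 2)*(x^2 + 5*x + 6) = (x + 2)^2*(x + 3)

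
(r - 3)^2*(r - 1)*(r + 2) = r^4 - 5*r^3 + r^2 + 21*r - 18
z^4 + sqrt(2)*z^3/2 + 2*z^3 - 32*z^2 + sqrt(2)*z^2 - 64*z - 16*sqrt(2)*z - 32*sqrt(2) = (z + 2)*(z - 4*sqrt(2))*(z + sqrt(2)/2)*(z + 4*sqrt(2))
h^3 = h^3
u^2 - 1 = (u - 1)*(u + 1)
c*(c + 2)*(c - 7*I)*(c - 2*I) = c^4 + 2*c^3 - 9*I*c^3 - 14*c^2 - 18*I*c^2 - 28*c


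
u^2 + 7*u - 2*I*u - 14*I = (u + 7)*(u - 2*I)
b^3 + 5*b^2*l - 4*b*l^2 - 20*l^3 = (b - 2*l)*(b + 2*l)*(b + 5*l)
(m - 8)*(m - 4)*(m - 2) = m^3 - 14*m^2 + 56*m - 64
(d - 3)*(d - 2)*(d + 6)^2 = d^4 + 7*d^3 - 18*d^2 - 108*d + 216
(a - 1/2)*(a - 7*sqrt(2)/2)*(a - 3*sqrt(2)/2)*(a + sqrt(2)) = a^4 - 4*sqrt(2)*a^3 - a^3/2 + a^2/2 + 2*sqrt(2)*a^2 - a/4 + 21*sqrt(2)*a/2 - 21*sqrt(2)/4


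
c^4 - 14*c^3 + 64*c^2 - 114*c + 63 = (c - 7)*(c - 3)^2*(c - 1)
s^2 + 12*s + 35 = (s + 5)*(s + 7)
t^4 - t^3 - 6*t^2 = t^2*(t - 3)*(t + 2)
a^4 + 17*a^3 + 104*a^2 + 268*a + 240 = (a + 2)*(a + 4)*(a + 5)*(a + 6)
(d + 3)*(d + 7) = d^2 + 10*d + 21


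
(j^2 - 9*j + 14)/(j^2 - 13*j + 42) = (j - 2)/(j - 6)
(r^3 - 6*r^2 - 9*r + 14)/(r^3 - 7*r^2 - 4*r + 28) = (r - 1)/(r - 2)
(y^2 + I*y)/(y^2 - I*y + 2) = y/(y - 2*I)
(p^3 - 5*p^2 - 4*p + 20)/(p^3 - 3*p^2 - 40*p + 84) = (p^2 - 3*p - 10)/(p^2 - p - 42)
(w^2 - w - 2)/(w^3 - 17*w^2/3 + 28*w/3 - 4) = 3*(w + 1)/(3*w^2 - 11*w + 6)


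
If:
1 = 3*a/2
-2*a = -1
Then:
No Solution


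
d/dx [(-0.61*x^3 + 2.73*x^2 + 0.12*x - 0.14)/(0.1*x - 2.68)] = (-0.122*x^3 + 5.1774*x^2 - 14.6328*x - 0.3076)/(0.01*x^2 - 0.536*x + 7.1824)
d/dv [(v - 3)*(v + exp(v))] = v + (v - 3)*(exp(v) + 1) + exp(v)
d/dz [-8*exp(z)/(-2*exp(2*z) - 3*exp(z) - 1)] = (8 - 16*exp(2*z))*exp(z)/(4*exp(4*z) + 12*exp(3*z) + 13*exp(2*z) + 6*exp(z) + 1)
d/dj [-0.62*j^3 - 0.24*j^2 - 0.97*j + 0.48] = -1.86*j^2 - 0.48*j - 0.97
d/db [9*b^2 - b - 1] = 18*b - 1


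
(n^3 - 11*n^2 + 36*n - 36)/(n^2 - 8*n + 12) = n - 3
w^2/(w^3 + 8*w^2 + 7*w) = w/(w^2 + 8*w + 7)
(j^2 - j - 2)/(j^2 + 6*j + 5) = (j - 2)/(j + 5)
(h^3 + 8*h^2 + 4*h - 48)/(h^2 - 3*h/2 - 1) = 2*(h^2 + 10*h + 24)/(2*h + 1)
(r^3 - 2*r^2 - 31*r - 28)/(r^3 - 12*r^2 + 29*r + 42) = (r + 4)/(r - 6)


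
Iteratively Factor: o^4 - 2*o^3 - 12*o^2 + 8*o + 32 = (o - 4)*(o^3 + 2*o^2 - 4*o - 8) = (o - 4)*(o + 2)*(o^2 - 4) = (o - 4)*(o - 2)*(o + 2)*(o + 2)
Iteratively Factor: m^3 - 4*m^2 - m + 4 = (m - 1)*(m^2 - 3*m - 4) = (m - 1)*(m + 1)*(m - 4)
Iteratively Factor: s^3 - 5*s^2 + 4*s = (s)*(s^2 - 5*s + 4) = s*(s - 4)*(s - 1)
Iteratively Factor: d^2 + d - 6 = (d - 2)*(d + 3)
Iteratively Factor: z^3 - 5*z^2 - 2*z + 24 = (z - 3)*(z^2 - 2*z - 8) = (z - 3)*(z + 2)*(z - 4)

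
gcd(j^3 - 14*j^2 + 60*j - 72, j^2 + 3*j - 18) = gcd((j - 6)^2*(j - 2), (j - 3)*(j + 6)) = 1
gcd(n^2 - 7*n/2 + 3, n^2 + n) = 1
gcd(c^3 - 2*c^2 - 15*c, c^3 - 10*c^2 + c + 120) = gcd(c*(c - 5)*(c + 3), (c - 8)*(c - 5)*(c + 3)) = c^2 - 2*c - 15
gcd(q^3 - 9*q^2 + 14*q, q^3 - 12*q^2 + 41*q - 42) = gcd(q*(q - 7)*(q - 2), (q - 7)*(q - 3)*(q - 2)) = q^2 - 9*q + 14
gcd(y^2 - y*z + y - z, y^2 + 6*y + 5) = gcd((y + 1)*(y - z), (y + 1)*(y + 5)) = y + 1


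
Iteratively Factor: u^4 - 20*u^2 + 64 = (u + 2)*(u^3 - 2*u^2 - 16*u + 32) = (u - 4)*(u + 2)*(u^2 + 2*u - 8) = (u - 4)*(u - 2)*(u + 2)*(u + 4)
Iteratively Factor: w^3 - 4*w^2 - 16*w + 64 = (w + 4)*(w^2 - 8*w + 16) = (w - 4)*(w + 4)*(w - 4)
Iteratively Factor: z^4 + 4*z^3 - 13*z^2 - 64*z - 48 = (z + 4)*(z^3 - 13*z - 12) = (z - 4)*(z + 4)*(z^2 + 4*z + 3) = (z - 4)*(z + 1)*(z + 4)*(z + 3)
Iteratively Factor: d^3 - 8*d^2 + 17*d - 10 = (d - 5)*(d^2 - 3*d + 2) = (d - 5)*(d - 1)*(d - 2)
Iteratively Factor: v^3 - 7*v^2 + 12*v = (v - 4)*(v^2 - 3*v) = v*(v - 4)*(v - 3)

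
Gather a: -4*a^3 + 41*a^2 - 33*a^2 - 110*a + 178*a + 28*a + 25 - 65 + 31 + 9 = -4*a^3 + 8*a^2 + 96*a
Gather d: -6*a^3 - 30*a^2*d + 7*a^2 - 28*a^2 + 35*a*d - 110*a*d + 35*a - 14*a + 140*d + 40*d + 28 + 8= -6*a^3 - 21*a^2 + 21*a + d*(-30*a^2 - 75*a + 180) + 36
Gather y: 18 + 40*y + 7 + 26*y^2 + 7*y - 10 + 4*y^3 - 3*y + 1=4*y^3 + 26*y^2 + 44*y + 16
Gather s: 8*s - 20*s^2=-20*s^2 + 8*s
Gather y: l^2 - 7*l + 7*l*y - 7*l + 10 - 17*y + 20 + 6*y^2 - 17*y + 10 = l^2 - 14*l + 6*y^2 + y*(7*l - 34) + 40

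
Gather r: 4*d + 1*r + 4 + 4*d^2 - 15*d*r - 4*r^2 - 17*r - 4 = 4*d^2 + 4*d - 4*r^2 + r*(-15*d - 16)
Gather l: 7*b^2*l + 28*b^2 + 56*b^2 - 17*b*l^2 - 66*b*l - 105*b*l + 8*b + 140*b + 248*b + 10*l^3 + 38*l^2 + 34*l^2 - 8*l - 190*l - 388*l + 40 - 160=84*b^2 + 396*b + 10*l^3 + l^2*(72 - 17*b) + l*(7*b^2 - 171*b - 586) - 120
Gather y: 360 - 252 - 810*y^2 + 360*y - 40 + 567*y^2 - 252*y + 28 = -243*y^2 + 108*y + 96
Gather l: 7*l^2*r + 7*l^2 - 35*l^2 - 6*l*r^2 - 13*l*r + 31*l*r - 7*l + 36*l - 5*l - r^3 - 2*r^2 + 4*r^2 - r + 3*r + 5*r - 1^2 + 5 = l^2*(7*r - 28) + l*(-6*r^2 + 18*r + 24) - r^3 + 2*r^2 + 7*r + 4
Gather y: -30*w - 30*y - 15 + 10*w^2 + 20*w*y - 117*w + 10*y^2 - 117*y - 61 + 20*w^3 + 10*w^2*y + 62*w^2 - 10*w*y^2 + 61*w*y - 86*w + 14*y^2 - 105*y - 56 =20*w^3 + 72*w^2 - 233*w + y^2*(24 - 10*w) + y*(10*w^2 + 81*w - 252) - 132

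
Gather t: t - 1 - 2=t - 3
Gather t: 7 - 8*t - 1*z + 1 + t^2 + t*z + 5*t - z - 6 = t^2 + t*(z - 3) - 2*z + 2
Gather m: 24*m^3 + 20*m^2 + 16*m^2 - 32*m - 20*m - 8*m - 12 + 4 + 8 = 24*m^3 + 36*m^2 - 60*m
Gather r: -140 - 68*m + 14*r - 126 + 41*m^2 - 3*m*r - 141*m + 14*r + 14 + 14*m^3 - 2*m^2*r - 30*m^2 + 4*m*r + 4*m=14*m^3 + 11*m^2 - 205*m + r*(-2*m^2 + m + 28) - 252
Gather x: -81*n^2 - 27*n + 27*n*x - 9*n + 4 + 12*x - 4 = -81*n^2 - 36*n + x*(27*n + 12)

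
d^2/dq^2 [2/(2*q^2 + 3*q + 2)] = 4*(-4*q^2 - 6*q + (4*q + 3)^2 - 4)/(2*q^2 + 3*q + 2)^3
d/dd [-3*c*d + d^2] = -3*c + 2*d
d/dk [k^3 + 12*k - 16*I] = 3*k^2 + 12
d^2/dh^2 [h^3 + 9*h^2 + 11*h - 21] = 6*h + 18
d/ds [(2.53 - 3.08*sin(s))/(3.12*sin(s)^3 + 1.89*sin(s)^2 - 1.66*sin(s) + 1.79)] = (19.2192*sin(s)^3 - 17.8596*sin(s)^2 - 9.5634*sin(s) - 1.3134)*cos(s)/(9.7344*sin(s)^6 + 11.7936*sin(s)^5 - 6.7863*sin(s)^4 + 4.8948*sin(s)^3 + 9.5218*sin(s)^2 - 5.9428*sin(s) + 3.2041)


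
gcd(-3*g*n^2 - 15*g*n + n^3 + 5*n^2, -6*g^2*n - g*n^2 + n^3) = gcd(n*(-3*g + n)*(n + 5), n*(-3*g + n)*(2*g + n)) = 3*g*n - n^2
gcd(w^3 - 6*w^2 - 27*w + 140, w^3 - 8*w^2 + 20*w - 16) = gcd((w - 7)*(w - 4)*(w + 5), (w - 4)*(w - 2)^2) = w - 4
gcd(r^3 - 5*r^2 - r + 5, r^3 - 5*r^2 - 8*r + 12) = r - 1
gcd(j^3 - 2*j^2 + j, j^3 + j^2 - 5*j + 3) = j^2 - 2*j + 1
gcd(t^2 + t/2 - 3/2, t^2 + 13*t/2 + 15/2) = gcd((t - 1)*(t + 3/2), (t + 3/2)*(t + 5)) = t + 3/2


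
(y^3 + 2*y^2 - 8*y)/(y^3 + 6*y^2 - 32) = y/(y + 4)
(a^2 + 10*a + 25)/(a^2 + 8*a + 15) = (a + 5)/(a + 3)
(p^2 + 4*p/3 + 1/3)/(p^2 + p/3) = (p + 1)/p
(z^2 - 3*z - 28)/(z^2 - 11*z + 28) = (z + 4)/(z - 4)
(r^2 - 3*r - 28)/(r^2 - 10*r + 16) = (r^2 - 3*r - 28)/(r^2 - 10*r + 16)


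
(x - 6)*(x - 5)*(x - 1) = x^3 - 12*x^2 + 41*x - 30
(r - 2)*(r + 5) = r^2 + 3*r - 10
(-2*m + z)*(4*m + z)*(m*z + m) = -8*m^3*z - 8*m^3 + 2*m^2*z^2 + 2*m^2*z + m*z^3 + m*z^2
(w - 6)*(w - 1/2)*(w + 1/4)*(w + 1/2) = w^4 - 23*w^3/4 - 7*w^2/4 + 23*w/16 + 3/8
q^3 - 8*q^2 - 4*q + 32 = (q - 8)*(q - 2)*(q + 2)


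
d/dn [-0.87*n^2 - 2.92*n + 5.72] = -1.74*n - 2.92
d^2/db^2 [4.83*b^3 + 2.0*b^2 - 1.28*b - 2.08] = 28.98*b + 4.0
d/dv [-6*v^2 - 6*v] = -12*v - 6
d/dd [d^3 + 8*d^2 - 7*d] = 3*d^2 + 16*d - 7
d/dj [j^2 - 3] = 2*j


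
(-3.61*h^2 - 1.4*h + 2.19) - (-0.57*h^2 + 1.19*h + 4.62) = -3.04*h^2 - 2.59*h - 2.43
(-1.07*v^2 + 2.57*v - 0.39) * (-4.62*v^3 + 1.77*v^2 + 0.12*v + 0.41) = 4.9434*v^5 - 13.7673*v^4 + 6.2223*v^3 - 0.8206*v^2 + 1.0069*v - 0.1599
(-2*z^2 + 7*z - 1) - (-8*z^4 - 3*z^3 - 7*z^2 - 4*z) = 8*z^4 + 3*z^3 + 5*z^2 + 11*z - 1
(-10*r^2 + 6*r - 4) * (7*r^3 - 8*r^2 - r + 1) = -70*r^5 + 122*r^4 - 66*r^3 + 16*r^2 + 10*r - 4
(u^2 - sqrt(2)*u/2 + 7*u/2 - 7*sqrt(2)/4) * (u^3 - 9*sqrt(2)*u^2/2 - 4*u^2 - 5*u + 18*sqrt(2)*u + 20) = u^5 - 5*sqrt(2)*u^4 - u^4/2 - 29*u^3/2 + 5*sqrt(2)*u^3/2 + u^2/4 + 145*sqrt(2)*u^2/2 - 5*sqrt(2)*u/4 + 7*u - 35*sqrt(2)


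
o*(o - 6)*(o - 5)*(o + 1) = o^4 - 10*o^3 + 19*o^2 + 30*o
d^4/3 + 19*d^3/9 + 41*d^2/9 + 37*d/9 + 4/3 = (d/3 + 1)*(d + 1)^2*(d + 4/3)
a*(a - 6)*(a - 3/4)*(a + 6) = a^4 - 3*a^3/4 - 36*a^2 + 27*a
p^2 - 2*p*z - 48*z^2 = (p - 8*z)*(p + 6*z)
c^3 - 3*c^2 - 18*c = c*(c - 6)*(c + 3)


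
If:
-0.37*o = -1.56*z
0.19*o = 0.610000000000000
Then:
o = 3.21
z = 0.76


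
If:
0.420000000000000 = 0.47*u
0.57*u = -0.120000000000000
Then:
No Solution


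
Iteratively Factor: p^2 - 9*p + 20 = (p - 5)*(p - 4)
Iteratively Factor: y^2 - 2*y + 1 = (y - 1)*(y - 1)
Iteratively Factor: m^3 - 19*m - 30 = (m + 2)*(m^2 - 2*m - 15) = (m - 5)*(m + 2)*(m + 3)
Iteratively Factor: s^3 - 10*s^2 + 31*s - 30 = (s - 3)*(s^2 - 7*s + 10) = (s - 3)*(s - 2)*(s - 5)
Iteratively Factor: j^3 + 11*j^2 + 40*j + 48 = (j + 4)*(j^2 + 7*j + 12) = (j + 4)^2*(j + 3)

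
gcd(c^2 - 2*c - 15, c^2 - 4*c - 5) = c - 5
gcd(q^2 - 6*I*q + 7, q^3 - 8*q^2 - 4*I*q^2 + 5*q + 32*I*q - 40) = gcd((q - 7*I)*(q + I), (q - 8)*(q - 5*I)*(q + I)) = q + I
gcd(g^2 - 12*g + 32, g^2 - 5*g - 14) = 1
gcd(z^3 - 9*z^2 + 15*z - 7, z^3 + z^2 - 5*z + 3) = z^2 - 2*z + 1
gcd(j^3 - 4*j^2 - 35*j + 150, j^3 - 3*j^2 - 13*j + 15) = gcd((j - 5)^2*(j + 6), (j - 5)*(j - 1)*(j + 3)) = j - 5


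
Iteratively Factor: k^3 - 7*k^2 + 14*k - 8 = (k - 4)*(k^2 - 3*k + 2) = (k - 4)*(k - 1)*(k - 2)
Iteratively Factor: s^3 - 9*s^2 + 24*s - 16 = (s - 4)*(s^2 - 5*s + 4) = (s - 4)^2*(s - 1)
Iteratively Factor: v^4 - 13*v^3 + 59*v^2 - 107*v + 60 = (v - 1)*(v^3 - 12*v^2 + 47*v - 60) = (v - 4)*(v - 1)*(v^2 - 8*v + 15) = (v - 4)*(v - 3)*(v - 1)*(v - 5)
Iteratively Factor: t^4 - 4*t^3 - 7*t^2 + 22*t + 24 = (t - 4)*(t^3 - 7*t - 6) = (t - 4)*(t + 2)*(t^2 - 2*t - 3) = (t - 4)*(t + 1)*(t + 2)*(t - 3)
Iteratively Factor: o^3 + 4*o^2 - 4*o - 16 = (o - 2)*(o^2 + 6*o + 8) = (o - 2)*(o + 4)*(o + 2)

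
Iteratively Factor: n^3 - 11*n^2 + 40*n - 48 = (n - 3)*(n^2 - 8*n + 16) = (n - 4)*(n - 3)*(n - 4)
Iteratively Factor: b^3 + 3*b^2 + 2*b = (b)*(b^2 + 3*b + 2) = b*(b + 2)*(b + 1)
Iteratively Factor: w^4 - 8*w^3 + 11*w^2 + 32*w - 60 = (w + 2)*(w^3 - 10*w^2 + 31*w - 30) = (w - 3)*(w + 2)*(w^2 - 7*w + 10) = (w - 3)*(w - 2)*(w + 2)*(w - 5)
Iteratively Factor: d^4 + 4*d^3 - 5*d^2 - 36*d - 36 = (d + 3)*(d^3 + d^2 - 8*d - 12) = (d - 3)*(d + 3)*(d^2 + 4*d + 4) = (d - 3)*(d + 2)*(d + 3)*(d + 2)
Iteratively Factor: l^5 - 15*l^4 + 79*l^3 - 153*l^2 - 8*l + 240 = (l - 4)*(l^4 - 11*l^3 + 35*l^2 - 13*l - 60) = (l - 4)^2*(l^3 - 7*l^2 + 7*l + 15) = (l - 5)*(l - 4)^2*(l^2 - 2*l - 3) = (l - 5)*(l - 4)^2*(l - 3)*(l + 1)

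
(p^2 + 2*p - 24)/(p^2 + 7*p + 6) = (p - 4)/(p + 1)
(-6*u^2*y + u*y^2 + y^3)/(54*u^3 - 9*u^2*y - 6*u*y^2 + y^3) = y*(-2*u + y)/(18*u^2 - 9*u*y + y^2)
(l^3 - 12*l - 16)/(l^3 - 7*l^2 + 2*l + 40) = (l + 2)/(l - 5)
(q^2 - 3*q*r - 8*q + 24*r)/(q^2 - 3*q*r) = (q - 8)/q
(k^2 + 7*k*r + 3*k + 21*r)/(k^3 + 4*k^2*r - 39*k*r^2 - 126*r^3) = (-k - 3)/(-k^2 + 3*k*r + 18*r^2)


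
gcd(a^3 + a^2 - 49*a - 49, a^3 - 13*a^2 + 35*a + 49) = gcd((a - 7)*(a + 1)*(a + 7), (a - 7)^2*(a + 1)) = a^2 - 6*a - 7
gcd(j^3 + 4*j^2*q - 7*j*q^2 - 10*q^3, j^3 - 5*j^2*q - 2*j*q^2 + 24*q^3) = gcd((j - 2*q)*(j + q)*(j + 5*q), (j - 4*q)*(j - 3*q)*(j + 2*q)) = 1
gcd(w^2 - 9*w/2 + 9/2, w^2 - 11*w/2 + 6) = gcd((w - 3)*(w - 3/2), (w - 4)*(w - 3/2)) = w - 3/2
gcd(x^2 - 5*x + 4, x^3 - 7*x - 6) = 1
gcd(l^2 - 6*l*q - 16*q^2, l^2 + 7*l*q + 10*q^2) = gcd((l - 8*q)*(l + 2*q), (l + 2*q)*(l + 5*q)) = l + 2*q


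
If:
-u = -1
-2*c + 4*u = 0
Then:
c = 2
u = 1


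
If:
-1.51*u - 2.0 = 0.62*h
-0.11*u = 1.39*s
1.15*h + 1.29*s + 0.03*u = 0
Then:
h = -0.08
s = 0.10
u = -1.29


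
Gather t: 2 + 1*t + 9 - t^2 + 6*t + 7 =-t^2 + 7*t + 18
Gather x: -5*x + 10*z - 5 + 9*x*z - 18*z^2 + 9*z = x*(9*z - 5) - 18*z^2 + 19*z - 5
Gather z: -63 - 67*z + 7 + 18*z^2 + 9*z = 18*z^2 - 58*z - 56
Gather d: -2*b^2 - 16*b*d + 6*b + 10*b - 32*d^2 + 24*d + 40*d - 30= -2*b^2 + 16*b - 32*d^2 + d*(64 - 16*b) - 30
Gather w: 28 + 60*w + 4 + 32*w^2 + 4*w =32*w^2 + 64*w + 32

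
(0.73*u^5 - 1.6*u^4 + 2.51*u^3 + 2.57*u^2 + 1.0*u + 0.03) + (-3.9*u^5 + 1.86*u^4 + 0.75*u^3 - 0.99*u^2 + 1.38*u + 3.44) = -3.17*u^5 + 0.26*u^4 + 3.26*u^3 + 1.58*u^2 + 2.38*u + 3.47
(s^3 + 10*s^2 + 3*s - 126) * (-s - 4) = -s^4 - 14*s^3 - 43*s^2 + 114*s + 504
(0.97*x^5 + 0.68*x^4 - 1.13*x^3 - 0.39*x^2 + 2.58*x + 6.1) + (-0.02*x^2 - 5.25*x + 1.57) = 0.97*x^5 + 0.68*x^4 - 1.13*x^3 - 0.41*x^2 - 2.67*x + 7.67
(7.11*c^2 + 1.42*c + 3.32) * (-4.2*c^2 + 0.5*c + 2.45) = -29.862*c^4 - 2.409*c^3 + 4.1855*c^2 + 5.139*c + 8.134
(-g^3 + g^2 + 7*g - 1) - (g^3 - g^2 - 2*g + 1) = -2*g^3 + 2*g^2 + 9*g - 2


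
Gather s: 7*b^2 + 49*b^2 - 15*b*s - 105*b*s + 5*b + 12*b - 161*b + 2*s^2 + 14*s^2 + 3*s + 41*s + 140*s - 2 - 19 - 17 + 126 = 56*b^2 - 144*b + 16*s^2 + s*(184 - 120*b) + 88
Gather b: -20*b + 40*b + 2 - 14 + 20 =20*b + 8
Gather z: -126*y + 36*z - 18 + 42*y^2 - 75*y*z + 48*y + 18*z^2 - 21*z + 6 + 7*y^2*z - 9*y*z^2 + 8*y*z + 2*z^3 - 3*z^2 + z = 42*y^2 - 78*y + 2*z^3 + z^2*(15 - 9*y) + z*(7*y^2 - 67*y + 16) - 12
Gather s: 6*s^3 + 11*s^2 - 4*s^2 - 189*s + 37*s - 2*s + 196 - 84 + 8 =6*s^3 + 7*s^2 - 154*s + 120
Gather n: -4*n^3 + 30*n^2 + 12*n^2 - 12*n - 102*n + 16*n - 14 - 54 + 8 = -4*n^3 + 42*n^2 - 98*n - 60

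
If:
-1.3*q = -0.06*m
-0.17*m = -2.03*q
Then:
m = 0.00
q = 0.00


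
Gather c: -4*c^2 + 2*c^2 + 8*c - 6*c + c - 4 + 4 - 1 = -2*c^2 + 3*c - 1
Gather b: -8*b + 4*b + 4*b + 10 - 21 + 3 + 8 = 0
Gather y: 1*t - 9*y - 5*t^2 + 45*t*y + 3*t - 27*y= -5*t^2 + 4*t + y*(45*t - 36)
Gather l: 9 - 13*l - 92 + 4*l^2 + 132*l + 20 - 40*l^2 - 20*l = -36*l^2 + 99*l - 63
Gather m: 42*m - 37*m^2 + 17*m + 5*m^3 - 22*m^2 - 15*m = 5*m^3 - 59*m^2 + 44*m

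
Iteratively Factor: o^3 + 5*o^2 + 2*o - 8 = (o + 4)*(o^2 + o - 2) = (o + 2)*(o + 4)*(o - 1)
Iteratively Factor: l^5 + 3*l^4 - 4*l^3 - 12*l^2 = (l - 2)*(l^4 + 5*l^3 + 6*l^2) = (l - 2)*(l + 2)*(l^3 + 3*l^2) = (l - 2)*(l + 2)*(l + 3)*(l^2) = l*(l - 2)*(l + 2)*(l + 3)*(l)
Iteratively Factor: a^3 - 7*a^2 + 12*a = (a - 4)*(a^2 - 3*a) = a*(a - 4)*(a - 3)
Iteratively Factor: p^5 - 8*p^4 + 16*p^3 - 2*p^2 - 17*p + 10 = (p - 2)*(p^4 - 6*p^3 + 4*p^2 + 6*p - 5) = (p - 2)*(p - 1)*(p^3 - 5*p^2 - p + 5) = (p - 2)*(p - 1)*(p + 1)*(p^2 - 6*p + 5) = (p - 5)*(p - 2)*(p - 1)*(p + 1)*(p - 1)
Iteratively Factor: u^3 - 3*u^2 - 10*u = (u)*(u^2 - 3*u - 10) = u*(u - 5)*(u + 2)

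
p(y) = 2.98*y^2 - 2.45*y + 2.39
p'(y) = 5.96*y - 2.45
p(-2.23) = 22.67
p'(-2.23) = -15.74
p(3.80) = 36.11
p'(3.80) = 20.20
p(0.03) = 2.32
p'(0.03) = -2.27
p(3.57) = 31.62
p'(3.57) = 18.83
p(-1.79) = 16.32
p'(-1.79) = -13.12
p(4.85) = 60.60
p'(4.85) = 26.46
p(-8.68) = 248.18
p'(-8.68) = -54.18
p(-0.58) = 4.81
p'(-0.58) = -5.91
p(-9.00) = 265.82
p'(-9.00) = -56.09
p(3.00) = 21.86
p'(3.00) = 15.43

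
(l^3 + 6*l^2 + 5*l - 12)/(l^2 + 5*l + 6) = (l^2 + 3*l - 4)/(l + 2)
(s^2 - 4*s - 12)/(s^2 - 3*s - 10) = (s - 6)/(s - 5)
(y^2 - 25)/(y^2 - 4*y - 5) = (y + 5)/(y + 1)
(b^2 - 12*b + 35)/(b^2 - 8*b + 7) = (b - 5)/(b - 1)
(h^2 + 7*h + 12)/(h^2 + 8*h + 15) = (h + 4)/(h + 5)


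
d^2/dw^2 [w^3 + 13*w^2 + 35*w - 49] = 6*w + 26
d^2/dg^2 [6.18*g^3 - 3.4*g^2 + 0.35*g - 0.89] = 37.08*g - 6.8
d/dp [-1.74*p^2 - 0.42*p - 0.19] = -3.48*p - 0.42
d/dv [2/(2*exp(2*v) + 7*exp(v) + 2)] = (-8*exp(v) - 14)*exp(v)/(2*exp(2*v) + 7*exp(v) + 2)^2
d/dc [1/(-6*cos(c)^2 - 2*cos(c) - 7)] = -2*(6*cos(c) + 1)*sin(c)/(6*cos(c)^2 + 2*cos(c) + 7)^2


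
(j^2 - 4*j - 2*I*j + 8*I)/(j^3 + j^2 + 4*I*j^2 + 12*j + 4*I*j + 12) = (j - 4)/(j^2 + j*(1 + 6*I) + 6*I)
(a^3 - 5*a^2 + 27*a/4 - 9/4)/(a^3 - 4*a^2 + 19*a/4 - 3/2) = (a - 3)/(a - 2)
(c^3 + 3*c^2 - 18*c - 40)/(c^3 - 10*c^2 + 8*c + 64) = (c + 5)/(c - 8)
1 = 1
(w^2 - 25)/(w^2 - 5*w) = (w + 5)/w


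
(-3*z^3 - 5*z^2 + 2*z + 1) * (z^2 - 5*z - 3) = -3*z^5 + 10*z^4 + 36*z^3 + 6*z^2 - 11*z - 3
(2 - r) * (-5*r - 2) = 5*r^2 - 8*r - 4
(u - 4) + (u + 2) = 2*u - 2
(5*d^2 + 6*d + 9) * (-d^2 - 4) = -5*d^4 - 6*d^3 - 29*d^2 - 24*d - 36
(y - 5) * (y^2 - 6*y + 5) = y^3 - 11*y^2 + 35*y - 25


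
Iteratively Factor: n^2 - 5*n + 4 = (n - 1)*(n - 4)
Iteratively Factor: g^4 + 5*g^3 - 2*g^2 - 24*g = (g + 4)*(g^3 + g^2 - 6*g) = (g + 3)*(g + 4)*(g^2 - 2*g) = (g - 2)*(g + 3)*(g + 4)*(g)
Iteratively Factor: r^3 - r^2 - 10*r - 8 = (r - 4)*(r^2 + 3*r + 2) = (r - 4)*(r + 2)*(r + 1)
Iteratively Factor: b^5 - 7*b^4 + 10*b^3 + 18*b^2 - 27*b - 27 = (b - 3)*(b^4 - 4*b^3 - 2*b^2 + 12*b + 9) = (b - 3)*(b + 1)*(b^3 - 5*b^2 + 3*b + 9) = (b - 3)^2*(b + 1)*(b^2 - 2*b - 3) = (b - 3)^3*(b + 1)*(b + 1)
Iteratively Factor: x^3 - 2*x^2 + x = (x - 1)*(x^2 - x) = (x - 1)^2*(x)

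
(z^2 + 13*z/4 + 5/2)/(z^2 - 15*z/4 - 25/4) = (z + 2)/(z - 5)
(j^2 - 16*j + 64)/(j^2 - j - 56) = (j - 8)/(j + 7)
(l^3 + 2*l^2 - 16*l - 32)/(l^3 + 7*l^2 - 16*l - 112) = (l + 2)/(l + 7)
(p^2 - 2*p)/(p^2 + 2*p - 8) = p/(p + 4)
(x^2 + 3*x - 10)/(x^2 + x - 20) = (x - 2)/(x - 4)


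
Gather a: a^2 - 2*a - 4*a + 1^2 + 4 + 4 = a^2 - 6*a + 9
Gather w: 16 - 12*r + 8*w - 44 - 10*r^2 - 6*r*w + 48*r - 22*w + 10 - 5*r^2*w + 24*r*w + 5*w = -10*r^2 + 36*r + w*(-5*r^2 + 18*r - 9) - 18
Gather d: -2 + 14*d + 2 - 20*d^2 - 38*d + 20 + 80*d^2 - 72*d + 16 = 60*d^2 - 96*d + 36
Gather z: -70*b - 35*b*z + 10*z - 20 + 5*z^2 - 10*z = -35*b*z - 70*b + 5*z^2 - 20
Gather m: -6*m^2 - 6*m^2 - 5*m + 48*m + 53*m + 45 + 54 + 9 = -12*m^2 + 96*m + 108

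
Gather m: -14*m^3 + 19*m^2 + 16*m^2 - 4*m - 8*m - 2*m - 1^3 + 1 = -14*m^3 + 35*m^2 - 14*m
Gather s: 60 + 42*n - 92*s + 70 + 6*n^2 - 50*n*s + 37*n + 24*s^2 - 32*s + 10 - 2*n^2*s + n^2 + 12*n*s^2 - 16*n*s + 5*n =7*n^2 + 84*n + s^2*(12*n + 24) + s*(-2*n^2 - 66*n - 124) + 140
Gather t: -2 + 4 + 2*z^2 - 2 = 2*z^2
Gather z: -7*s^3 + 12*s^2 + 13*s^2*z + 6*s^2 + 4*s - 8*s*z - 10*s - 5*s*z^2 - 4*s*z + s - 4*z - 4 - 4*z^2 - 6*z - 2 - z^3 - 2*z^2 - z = -7*s^3 + 18*s^2 - 5*s - z^3 + z^2*(-5*s - 6) + z*(13*s^2 - 12*s - 11) - 6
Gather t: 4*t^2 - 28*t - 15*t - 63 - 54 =4*t^2 - 43*t - 117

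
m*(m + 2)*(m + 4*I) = m^3 + 2*m^2 + 4*I*m^2 + 8*I*m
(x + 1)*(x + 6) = x^2 + 7*x + 6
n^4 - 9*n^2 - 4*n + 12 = (n - 3)*(n - 1)*(n + 2)^2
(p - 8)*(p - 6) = p^2 - 14*p + 48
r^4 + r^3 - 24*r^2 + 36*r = r*(r - 3)*(r - 2)*(r + 6)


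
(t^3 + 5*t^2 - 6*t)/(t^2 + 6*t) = t - 1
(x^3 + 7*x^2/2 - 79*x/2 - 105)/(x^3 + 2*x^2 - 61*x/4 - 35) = 2*(x^2 + x - 42)/(2*x^2 - x - 28)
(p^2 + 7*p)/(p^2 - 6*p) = (p + 7)/(p - 6)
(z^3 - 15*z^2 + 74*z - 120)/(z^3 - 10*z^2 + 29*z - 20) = (z - 6)/(z - 1)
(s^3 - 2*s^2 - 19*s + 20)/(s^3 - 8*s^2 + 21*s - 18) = (s^3 - 2*s^2 - 19*s + 20)/(s^3 - 8*s^2 + 21*s - 18)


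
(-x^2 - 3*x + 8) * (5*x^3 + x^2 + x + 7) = -5*x^5 - 16*x^4 + 36*x^3 - 2*x^2 - 13*x + 56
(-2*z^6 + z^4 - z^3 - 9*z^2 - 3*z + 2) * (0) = 0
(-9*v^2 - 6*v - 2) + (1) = -9*v^2 - 6*v - 1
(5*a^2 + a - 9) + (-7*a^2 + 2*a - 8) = -2*a^2 + 3*a - 17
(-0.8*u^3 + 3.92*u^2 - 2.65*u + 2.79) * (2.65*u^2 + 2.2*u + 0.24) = -2.12*u^5 + 8.628*u^4 + 1.4095*u^3 + 2.5043*u^2 + 5.502*u + 0.6696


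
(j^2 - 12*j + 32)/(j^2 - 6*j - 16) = (j - 4)/(j + 2)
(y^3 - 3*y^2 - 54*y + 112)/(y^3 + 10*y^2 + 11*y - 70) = (y - 8)/(y + 5)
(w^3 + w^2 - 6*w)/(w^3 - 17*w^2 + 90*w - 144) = w*(w^2 + w - 6)/(w^3 - 17*w^2 + 90*w - 144)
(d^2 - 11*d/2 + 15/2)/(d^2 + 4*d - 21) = (d - 5/2)/(d + 7)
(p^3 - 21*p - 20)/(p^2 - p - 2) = (p^2 - p - 20)/(p - 2)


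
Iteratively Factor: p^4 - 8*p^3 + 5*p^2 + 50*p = (p + 2)*(p^3 - 10*p^2 + 25*p) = (p - 5)*(p + 2)*(p^2 - 5*p) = (p - 5)^2*(p + 2)*(p)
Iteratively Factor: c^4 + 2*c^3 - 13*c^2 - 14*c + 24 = (c - 3)*(c^3 + 5*c^2 + 2*c - 8) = (c - 3)*(c + 2)*(c^2 + 3*c - 4) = (c - 3)*(c + 2)*(c + 4)*(c - 1)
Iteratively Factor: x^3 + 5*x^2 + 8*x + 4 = (x + 2)*(x^2 + 3*x + 2) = (x + 1)*(x + 2)*(x + 2)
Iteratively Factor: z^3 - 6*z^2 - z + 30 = (z - 3)*(z^2 - 3*z - 10) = (z - 3)*(z + 2)*(z - 5)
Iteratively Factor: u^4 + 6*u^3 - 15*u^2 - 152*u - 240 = (u + 3)*(u^3 + 3*u^2 - 24*u - 80) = (u + 3)*(u + 4)*(u^2 - u - 20) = (u + 3)*(u + 4)^2*(u - 5)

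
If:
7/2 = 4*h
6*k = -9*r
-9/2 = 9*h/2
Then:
No Solution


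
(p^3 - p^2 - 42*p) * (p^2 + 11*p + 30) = p^5 + 10*p^4 - 23*p^3 - 492*p^2 - 1260*p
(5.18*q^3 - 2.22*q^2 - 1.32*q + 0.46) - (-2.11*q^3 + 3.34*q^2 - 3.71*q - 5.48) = 7.29*q^3 - 5.56*q^2 + 2.39*q + 5.94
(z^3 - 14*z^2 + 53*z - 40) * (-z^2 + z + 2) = -z^5 + 15*z^4 - 65*z^3 + 65*z^2 + 66*z - 80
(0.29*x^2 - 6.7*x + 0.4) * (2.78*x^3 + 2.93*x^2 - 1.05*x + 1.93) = 0.8062*x^5 - 17.7763*x^4 - 18.8235*x^3 + 8.7667*x^2 - 13.351*x + 0.772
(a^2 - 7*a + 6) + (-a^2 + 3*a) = 6 - 4*a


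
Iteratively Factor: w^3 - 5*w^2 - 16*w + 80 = (w + 4)*(w^2 - 9*w + 20) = (w - 4)*(w + 4)*(w - 5)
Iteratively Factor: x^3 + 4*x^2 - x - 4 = (x - 1)*(x^2 + 5*x + 4) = (x - 1)*(x + 4)*(x + 1)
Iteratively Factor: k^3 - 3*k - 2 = (k + 1)*(k^2 - k - 2) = (k - 2)*(k + 1)*(k + 1)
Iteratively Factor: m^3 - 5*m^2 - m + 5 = (m - 1)*(m^2 - 4*m - 5) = (m - 1)*(m + 1)*(m - 5)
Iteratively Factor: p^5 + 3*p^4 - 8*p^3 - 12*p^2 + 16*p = (p + 2)*(p^4 + p^3 - 10*p^2 + 8*p) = (p - 2)*(p + 2)*(p^3 + 3*p^2 - 4*p) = (p - 2)*(p - 1)*(p + 2)*(p^2 + 4*p) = p*(p - 2)*(p - 1)*(p + 2)*(p + 4)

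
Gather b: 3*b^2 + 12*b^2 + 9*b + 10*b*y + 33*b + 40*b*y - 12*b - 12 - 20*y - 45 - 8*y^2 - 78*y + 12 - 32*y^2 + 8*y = 15*b^2 + b*(50*y + 30) - 40*y^2 - 90*y - 45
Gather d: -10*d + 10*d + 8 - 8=0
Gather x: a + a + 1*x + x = 2*a + 2*x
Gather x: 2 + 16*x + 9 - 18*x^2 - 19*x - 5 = -18*x^2 - 3*x + 6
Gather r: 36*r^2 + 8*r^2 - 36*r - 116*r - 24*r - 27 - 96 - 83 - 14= 44*r^2 - 176*r - 220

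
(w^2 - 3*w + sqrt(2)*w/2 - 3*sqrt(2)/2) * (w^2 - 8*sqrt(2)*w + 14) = w^4 - 15*sqrt(2)*w^3/2 - 3*w^3 + 6*w^2 + 45*sqrt(2)*w^2/2 - 18*w + 7*sqrt(2)*w - 21*sqrt(2)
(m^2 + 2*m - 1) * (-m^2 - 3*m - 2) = -m^4 - 5*m^3 - 7*m^2 - m + 2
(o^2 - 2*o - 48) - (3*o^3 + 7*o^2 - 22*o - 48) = -3*o^3 - 6*o^2 + 20*o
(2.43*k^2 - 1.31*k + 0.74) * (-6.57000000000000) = -15.9651*k^2 + 8.6067*k - 4.8618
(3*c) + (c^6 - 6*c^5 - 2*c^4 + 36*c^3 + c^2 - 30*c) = c^6 - 6*c^5 - 2*c^4 + 36*c^3 + c^2 - 27*c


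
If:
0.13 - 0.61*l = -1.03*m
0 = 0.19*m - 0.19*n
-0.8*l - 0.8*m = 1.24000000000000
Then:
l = -0.89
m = -0.66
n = -0.66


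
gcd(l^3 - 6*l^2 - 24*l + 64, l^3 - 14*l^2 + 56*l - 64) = l^2 - 10*l + 16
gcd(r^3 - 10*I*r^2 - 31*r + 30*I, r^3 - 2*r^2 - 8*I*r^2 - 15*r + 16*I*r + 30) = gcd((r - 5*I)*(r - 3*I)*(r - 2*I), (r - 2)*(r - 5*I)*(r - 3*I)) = r^2 - 8*I*r - 15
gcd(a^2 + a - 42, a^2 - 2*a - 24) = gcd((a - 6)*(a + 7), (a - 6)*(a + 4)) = a - 6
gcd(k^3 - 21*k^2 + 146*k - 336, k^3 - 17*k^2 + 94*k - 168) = k^2 - 13*k + 42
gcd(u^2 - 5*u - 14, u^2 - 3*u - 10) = u + 2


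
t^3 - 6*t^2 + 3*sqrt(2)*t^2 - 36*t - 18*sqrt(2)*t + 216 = (t - 6)*(t - 3*sqrt(2))*(t + 6*sqrt(2))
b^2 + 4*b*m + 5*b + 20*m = (b + 5)*(b + 4*m)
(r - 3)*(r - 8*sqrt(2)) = r^2 - 8*sqrt(2)*r - 3*r + 24*sqrt(2)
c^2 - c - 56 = (c - 8)*(c + 7)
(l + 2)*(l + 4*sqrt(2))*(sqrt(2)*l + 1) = sqrt(2)*l^3 + 2*sqrt(2)*l^2 + 9*l^2 + 4*sqrt(2)*l + 18*l + 8*sqrt(2)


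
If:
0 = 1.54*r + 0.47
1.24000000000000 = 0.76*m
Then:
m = 1.63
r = -0.31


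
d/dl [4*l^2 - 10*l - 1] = 8*l - 10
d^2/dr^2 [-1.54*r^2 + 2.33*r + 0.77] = -3.08000000000000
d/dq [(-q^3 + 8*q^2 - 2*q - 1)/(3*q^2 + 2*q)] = (-3*q^4 - 4*q^3 + 22*q^2 + 6*q + 2)/(q^2*(9*q^2 + 12*q + 4))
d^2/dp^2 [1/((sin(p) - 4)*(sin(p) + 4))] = 2*(-2*sin(p)^4 - 29*sin(p)^2 + 16)/((sin(p) - 4)^3*(sin(p) + 4)^3)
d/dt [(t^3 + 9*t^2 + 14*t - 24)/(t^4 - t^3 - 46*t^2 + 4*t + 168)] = (-t^4 - 6*t^3 + 29*t^2 + 68)/(t^6 - 14*t^5 + 41*t^4 + 112*t^3 - 376*t^2 - 224*t + 784)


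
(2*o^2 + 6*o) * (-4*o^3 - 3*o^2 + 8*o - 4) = -8*o^5 - 30*o^4 - 2*o^3 + 40*o^2 - 24*o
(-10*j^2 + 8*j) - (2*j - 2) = -10*j^2 + 6*j + 2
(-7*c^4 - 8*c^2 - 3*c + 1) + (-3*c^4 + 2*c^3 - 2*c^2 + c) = -10*c^4 + 2*c^3 - 10*c^2 - 2*c + 1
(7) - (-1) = 8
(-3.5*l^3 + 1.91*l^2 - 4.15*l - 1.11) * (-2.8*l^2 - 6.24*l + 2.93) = 9.8*l^5 + 16.492*l^4 - 10.5534*l^3 + 34.6003*l^2 - 5.2331*l - 3.2523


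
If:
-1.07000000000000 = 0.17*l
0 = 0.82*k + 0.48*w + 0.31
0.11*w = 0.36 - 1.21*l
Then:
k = -42.82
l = -6.29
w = 72.51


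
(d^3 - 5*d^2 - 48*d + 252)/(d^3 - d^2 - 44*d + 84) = (d - 6)/(d - 2)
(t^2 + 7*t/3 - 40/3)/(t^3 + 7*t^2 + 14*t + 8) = (3*t^2 + 7*t - 40)/(3*(t^3 + 7*t^2 + 14*t + 8))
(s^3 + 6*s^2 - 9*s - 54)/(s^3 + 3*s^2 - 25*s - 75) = (s^2 + 3*s - 18)/(s^2 - 25)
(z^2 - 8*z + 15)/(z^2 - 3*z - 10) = (z - 3)/(z + 2)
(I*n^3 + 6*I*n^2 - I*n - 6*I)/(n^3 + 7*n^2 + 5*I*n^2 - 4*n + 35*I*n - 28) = I*(n^3 + 6*n^2 - n - 6)/(n^3 + n^2*(7 + 5*I) + n*(-4 + 35*I) - 28)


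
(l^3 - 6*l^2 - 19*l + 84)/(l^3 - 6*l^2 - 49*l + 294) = (l^2 + l - 12)/(l^2 + l - 42)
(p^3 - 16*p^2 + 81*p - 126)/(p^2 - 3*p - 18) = (p^2 - 10*p + 21)/(p + 3)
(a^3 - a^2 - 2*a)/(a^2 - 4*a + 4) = a*(a + 1)/(a - 2)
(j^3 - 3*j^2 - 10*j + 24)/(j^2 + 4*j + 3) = (j^2 - 6*j + 8)/(j + 1)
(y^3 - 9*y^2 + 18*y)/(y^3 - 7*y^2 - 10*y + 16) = y*(y^2 - 9*y + 18)/(y^3 - 7*y^2 - 10*y + 16)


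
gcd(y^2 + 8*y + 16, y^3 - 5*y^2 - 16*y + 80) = y + 4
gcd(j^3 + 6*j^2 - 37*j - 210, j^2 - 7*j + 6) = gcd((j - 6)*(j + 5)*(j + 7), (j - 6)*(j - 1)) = j - 6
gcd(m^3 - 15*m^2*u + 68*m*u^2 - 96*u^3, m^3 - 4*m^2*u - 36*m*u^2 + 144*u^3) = -m + 4*u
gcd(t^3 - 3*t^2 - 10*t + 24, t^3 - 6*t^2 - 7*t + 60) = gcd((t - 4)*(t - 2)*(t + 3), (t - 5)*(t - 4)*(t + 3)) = t^2 - t - 12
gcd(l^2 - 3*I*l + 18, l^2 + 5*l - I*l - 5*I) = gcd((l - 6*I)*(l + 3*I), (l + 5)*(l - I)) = 1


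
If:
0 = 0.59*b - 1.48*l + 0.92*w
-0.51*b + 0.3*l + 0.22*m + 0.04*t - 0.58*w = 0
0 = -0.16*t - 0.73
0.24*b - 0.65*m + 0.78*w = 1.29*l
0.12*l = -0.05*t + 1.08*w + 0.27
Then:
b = 0.03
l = -0.29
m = 0.00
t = -4.56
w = -0.49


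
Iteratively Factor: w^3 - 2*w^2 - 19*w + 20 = (w - 5)*(w^2 + 3*w - 4) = (w - 5)*(w + 4)*(w - 1)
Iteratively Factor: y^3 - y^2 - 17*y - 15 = (y - 5)*(y^2 + 4*y + 3) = (y - 5)*(y + 1)*(y + 3)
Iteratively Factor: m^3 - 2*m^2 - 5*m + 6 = (m + 2)*(m^2 - 4*m + 3) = (m - 3)*(m + 2)*(m - 1)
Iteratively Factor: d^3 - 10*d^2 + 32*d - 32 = (d - 4)*(d^2 - 6*d + 8) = (d - 4)*(d - 2)*(d - 4)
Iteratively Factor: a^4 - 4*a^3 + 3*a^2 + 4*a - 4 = (a - 1)*(a^3 - 3*a^2 + 4) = (a - 2)*(a - 1)*(a^2 - a - 2) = (a - 2)*(a - 1)*(a + 1)*(a - 2)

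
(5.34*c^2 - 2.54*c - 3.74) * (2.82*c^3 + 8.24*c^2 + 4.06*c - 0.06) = 15.0588*c^5 + 36.8388*c^4 - 9.796*c^3 - 41.4504*c^2 - 15.032*c + 0.2244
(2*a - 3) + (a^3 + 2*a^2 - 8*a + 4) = a^3 + 2*a^2 - 6*a + 1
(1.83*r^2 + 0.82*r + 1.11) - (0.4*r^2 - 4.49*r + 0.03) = 1.43*r^2 + 5.31*r + 1.08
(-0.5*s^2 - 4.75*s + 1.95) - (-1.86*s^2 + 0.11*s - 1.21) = 1.36*s^2 - 4.86*s + 3.16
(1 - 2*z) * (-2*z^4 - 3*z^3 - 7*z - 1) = 4*z^5 + 4*z^4 - 3*z^3 + 14*z^2 - 5*z - 1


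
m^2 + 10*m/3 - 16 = (m - 8/3)*(m + 6)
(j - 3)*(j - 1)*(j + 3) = j^3 - j^2 - 9*j + 9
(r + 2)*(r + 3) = r^2 + 5*r + 6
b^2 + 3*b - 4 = (b - 1)*(b + 4)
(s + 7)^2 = s^2 + 14*s + 49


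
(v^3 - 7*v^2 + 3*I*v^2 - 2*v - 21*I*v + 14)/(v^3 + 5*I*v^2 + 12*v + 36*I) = (v^2 + v*(-7 + I) - 7*I)/(v^2 + 3*I*v + 18)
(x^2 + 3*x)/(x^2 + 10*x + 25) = x*(x + 3)/(x^2 + 10*x + 25)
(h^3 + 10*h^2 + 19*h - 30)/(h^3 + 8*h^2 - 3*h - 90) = (h - 1)/(h - 3)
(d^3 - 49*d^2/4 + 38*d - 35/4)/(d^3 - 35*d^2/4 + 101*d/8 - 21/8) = 2*(d - 5)/(2*d - 3)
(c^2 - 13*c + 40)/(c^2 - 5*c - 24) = (c - 5)/(c + 3)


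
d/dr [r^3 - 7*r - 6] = 3*r^2 - 7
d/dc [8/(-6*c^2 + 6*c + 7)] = 48*(2*c - 1)/(-6*c^2 + 6*c + 7)^2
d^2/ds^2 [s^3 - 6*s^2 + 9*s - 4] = 6*s - 12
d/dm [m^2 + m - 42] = 2*m + 1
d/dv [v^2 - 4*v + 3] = 2*v - 4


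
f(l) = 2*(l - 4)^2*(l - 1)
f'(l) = 2*(l - 4)^2 + 2*(l - 1)*(2*l - 8) = 6*(l - 4)*(l - 2)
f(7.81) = 197.71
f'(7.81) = 132.82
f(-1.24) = -123.01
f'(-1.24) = 101.87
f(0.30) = -19.17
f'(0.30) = 37.74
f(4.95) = 7.13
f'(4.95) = 16.82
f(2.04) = 7.99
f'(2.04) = -0.47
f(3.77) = 0.29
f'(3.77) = -2.44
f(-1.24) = -123.01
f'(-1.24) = 101.87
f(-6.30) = -1548.91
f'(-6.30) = 512.94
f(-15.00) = -11552.00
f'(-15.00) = 1938.00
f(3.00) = 4.00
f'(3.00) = -6.00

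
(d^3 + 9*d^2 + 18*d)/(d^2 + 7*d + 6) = d*(d + 3)/(d + 1)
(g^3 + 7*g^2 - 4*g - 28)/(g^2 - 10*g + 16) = (g^2 + 9*g + 14)/(g - 8)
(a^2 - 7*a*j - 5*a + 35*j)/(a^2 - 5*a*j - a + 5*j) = (a^2 - 7*a*j - 5*a + 35*j)/(a^2 - 5*a*j - a + 5*j)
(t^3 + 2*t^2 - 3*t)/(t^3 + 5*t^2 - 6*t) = (t + 3)/(t + 6)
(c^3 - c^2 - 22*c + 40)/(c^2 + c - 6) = (c^2 + c - 20)/(c + 3)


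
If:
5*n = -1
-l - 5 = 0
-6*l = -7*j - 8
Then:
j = -38/7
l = -5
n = -1/5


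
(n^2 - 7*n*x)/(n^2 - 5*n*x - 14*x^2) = n/(n + 2*x)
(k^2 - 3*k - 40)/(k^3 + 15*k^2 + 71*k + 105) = (k - 8)/(k^2 + 10*k + 21)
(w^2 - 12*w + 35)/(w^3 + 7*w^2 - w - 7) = (w^2 - 12*w + 35)/(w^3 + 7*w^2 - w - 7)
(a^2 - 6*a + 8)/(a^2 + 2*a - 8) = (a - 4)/(a + 4)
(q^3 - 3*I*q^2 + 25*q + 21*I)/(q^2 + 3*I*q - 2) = (q^2 - 4*I*q + 21)/(q + 2*I)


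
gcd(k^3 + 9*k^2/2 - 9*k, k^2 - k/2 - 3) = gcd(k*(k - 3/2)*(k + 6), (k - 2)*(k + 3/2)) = 1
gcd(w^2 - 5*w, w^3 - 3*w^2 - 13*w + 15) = w - 5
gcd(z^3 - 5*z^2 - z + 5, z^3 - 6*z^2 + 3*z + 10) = z^2 - 4*z - 5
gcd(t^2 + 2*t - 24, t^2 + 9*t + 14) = 1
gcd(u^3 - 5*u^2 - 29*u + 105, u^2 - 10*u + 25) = 1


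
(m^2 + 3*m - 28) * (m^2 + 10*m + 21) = m^4 + 13*m^3 + 23*m^2 - 217*m - 588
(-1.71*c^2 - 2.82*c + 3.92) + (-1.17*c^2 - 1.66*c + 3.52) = -2.88*c^2 - 4.48*c + 7.44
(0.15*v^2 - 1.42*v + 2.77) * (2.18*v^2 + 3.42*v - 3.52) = 0.327*v^4 - 2.5826*v^3 + 0.6542*v^2 + 14.4718*v - 9.7504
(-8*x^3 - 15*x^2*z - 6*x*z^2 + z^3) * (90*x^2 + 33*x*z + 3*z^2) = -720*x^5 - 1614*x^4*z - 1059*x^3*z^2 - 153*x^2*z^3 + 15*x*z^4 + 3*z^5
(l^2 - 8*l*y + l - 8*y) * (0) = 0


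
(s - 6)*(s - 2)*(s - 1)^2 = s^4 - 10*s^3 + 29*s^2 - 32*s + 12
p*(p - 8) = p^2 - 8*p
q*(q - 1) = q^2 - q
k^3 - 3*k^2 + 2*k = k*(k - 2)*(k - 1)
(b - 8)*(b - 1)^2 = b^3 - 10*b^2 + 17*b - 8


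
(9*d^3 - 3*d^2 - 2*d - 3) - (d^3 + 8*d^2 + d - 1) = 8*d^3 - 11*d^2 - 3*d - 2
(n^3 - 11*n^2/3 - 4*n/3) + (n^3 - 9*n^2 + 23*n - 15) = 2*n^3 - 38*n^2/3 + 65*n/3 - 15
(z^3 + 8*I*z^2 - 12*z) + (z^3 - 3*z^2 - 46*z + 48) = 2*z^3 - 3*z^2 + 8*I*z^2 - 58*z + 48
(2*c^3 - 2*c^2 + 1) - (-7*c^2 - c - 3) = 2*c^3 + 5*c^2 + c + 4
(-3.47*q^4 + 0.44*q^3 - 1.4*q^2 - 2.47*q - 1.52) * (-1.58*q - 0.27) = 5.4826*q^5 + 0.2417*q^4 + 2.0932*q^3 + 4.2806*q^2 + 3.0685*q + 0.4104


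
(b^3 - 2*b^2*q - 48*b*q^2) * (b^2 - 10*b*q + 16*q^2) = b^5 - 12*b^4*q - 12*b^3*q^2 + 448*b^2*q^3 - 768*b*q^4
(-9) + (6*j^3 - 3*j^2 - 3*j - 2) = 6*j^3 - 3*j^2 - 3*j - 11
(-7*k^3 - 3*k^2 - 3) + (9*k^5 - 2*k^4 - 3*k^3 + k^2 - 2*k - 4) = 9*k^5 - 2*k^4 - 10*k^3 - 2*k^2 - 2*k - 7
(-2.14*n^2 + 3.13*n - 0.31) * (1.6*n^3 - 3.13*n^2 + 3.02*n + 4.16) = -3.424*n^5 + 11.7062*n^4 - 16.7557*n^3 + 1.5205*n^2 + 12.0846*n - 1.2896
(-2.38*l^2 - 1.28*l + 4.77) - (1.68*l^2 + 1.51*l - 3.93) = -4.06*l^2 - 2.79*l + 8.7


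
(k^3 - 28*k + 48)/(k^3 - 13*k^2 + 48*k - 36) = (k^3 - 28*k + 48)/(k^3 - 13*k^2 + 48*k - 36)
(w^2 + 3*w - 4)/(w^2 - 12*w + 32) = (w^2 + 3*w - 4)/(w^2 - 12*w + 32)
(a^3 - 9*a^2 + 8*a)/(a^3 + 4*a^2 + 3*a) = (a^2 - 9*a + 8)/(a^2 + 4*a + 3)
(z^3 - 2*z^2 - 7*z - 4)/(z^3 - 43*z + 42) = (z^3 - 2*z^2 - 7*z - 4)/(z^3 - 43*z + 42)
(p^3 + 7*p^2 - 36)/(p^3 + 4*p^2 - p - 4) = (p^3 + 7*p^2 - 36)/(p^3 + 4*p^2 - p - 4)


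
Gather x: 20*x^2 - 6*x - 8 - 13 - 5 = 20*x^2 - 6*x - 26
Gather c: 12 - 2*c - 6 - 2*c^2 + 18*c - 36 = -2*c^2 + 16*c - 30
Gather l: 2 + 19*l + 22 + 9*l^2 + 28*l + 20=9*l^2 + 47*l + 44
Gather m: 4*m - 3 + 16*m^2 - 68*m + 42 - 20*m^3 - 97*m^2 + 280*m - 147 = -20*m^3 - 81*m^2 + 216*m - 108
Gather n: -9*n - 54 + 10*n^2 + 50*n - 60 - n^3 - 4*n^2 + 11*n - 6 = -n^3 + 6*n^2 + 52*n - 120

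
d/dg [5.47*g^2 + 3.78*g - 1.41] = 10.94*g + 3.78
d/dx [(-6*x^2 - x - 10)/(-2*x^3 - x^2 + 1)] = (-2*x*(3*x + 1)*(6*x^2 + x + 10) + (12*x + 1)*(2*x^3 + x^2 - 1))/(2*x^3 + x^2 - 1)^2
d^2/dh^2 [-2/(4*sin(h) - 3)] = 8*(4*sin(h)^2 + 3*sin(h) - 8)/(4*sin(h) - 3)^3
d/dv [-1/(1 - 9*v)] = -9/(9*v - 1)^2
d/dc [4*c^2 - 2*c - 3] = 8*c - 2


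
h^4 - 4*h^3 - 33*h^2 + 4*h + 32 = (h - 8)*(h - 1)*(h + 1)*(h + 4)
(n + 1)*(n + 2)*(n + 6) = n^3 + 9*n^2 + 20*n + 12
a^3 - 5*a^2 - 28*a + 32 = (a - 8)*(a - 1)*(a + 4)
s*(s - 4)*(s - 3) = s^3 - 7*s^2 + 12*s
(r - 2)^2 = r^2 - 4*r + 4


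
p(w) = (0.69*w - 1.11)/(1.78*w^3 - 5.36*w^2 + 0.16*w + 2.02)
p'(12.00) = -0.00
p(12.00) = 0.00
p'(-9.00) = 0.00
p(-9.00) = 0.00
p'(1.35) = -0.30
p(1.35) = 0.06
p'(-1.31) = 0.30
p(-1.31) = 0.18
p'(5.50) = -0.01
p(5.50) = 0.02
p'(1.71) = -0.15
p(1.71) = -0.02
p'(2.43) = -0.42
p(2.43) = -0.15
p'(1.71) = -0.15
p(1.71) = -0.02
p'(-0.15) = 1.02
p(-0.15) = -0.65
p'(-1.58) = 0.16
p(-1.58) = 0.12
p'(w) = (0.69*w - 1.11)*(-5.34*w^2 + 10.72*w - 0.16)/(1.78*w^3 - 5.36*w^2 + 0.16*w + 2.02)^2 + 0.69/(1.78*w^3 - 5.36*w^2 + 0.16*w + 2.02)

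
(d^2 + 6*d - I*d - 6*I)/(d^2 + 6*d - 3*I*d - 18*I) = (d - I)/(d - 3*I)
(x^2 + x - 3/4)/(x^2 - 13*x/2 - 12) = (x - 1/2)/(x - 8)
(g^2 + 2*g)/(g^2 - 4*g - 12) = g/(g - 6)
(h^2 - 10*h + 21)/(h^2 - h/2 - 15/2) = 2*(h - 7)/(2*h + 5)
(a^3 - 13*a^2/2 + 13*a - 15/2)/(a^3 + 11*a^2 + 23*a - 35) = (2*a^2 - 11*a + 15)/(2*(a^2 + 12*a + 35))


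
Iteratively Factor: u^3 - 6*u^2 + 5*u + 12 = (u - 4)*(u^2 - 2*u - 3) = (u - 4)*(u - 3)*(u + 1)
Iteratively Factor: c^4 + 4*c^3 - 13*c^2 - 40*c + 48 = (c + 4)*(c^3 - 13*c + 12) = (c + 4)^2*(c^2 - 4*c + 3) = (c - 1)*(c + 4)^2*(c - 3)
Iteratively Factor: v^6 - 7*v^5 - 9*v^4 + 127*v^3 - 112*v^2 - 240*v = (v - 3)*(v^5 - 4*v^4 - 21*v^3 + 64*v^2 + 80*v) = (v - 5)*(v - 3)*(v^4 + v^3 - 16*v^2 - 16*v) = v*(v - 5)*(v - 3)*(v^3 + v^2 - 16*v - 16) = v*(v - 5)*(v - 4)*(v - 3)*(v^2 + 5*v + 4) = v*(v - 5)*(v - 4)*(v - 3)*(v + 1)*(v + 4)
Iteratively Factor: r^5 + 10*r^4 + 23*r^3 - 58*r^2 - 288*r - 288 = (r + 4)*(r^4 + 6*r^3 - r^2 - 54*r - 72) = (r - 3)*(r + 4)*(r^3 + 9*r^2 + 26*r + 24) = (r - 3)*(r + 3)*(r + 4)*(r^2 + 6*r + 8) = (r - 3)*(r + 3)*(r + 4)^2*(r + 2)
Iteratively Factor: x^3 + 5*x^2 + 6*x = (x + 3)*(x^2 + 2*x) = x*(x + 3)*(x + 2)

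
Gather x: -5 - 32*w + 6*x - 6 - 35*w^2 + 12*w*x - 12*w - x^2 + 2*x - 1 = -35*w^2 - 44*w - x^2 + x*(12*w + 8) - 12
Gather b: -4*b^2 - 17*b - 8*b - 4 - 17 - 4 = -4*b^2 - 25*b - 25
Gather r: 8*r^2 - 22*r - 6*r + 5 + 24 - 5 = 8*r^2 - 28*r + 24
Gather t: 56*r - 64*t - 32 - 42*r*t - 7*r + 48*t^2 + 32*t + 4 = 49*r + 48*t^2 + t*(-42*r - 32) - 28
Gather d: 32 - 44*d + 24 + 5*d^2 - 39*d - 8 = 5*d^2 - 83*d + 48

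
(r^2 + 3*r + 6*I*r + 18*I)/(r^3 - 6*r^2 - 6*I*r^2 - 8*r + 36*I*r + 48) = (r^2 + r*(3 + 6*I) + 18*I)/(r^3 + r^2*(-6 - 6*I) + r*(-8 + 36*I) + 48)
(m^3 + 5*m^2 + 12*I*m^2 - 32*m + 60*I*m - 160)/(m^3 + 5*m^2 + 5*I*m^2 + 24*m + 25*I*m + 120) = (m + 4*I)/(m - 3*I)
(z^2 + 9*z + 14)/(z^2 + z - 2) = (z + 7)/(z - 1)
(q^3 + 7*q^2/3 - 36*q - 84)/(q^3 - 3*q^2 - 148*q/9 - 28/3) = 3*(q + 6)/(3*q + 2)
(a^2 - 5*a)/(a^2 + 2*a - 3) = a*(a - 5)/(a^2 + 2*a - 3)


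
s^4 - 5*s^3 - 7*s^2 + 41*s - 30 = (s - 5)*(s - 2)*(s - 1)*(s + 3)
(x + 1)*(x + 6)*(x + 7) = x^3 + 14*x^2 + 55*x + 42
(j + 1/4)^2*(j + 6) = j^3 + 13*j^2/2 + 49*j/16 + 3/8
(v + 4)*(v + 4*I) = v^2 + 4*v + 4*I*v + 16*I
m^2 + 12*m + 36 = (m + 6)^2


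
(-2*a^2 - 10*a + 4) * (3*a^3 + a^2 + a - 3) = -6*a^5 - 32*a^4 + 34*a - 12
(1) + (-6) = -5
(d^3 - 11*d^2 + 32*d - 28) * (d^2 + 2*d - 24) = d^5 - 9*d^4 - 14*d^3 + 300*d^2 - 824*d + 672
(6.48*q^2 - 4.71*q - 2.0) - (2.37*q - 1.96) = 6.48*q^2 - 7.08*q - 0.04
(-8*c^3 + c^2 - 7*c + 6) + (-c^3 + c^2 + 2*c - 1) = -9*c^3 + 2*c^2 - 5*c + 5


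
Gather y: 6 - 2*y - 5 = 1 - 2*y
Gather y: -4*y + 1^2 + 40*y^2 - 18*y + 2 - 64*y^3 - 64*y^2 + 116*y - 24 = -64*y^3 - 24*y^2 + 94*y - 21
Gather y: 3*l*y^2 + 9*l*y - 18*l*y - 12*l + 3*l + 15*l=3*l*y^2 - 9*l*y + 6*l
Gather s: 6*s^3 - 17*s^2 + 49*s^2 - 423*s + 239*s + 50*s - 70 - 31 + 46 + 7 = 6*s^3 + 32*s^2 - 134*s - 48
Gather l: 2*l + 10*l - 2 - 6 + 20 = 12*l + 12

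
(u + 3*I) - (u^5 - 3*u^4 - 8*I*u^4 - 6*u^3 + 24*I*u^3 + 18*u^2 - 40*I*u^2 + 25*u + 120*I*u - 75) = -u^5 + 3*u^4 + 8*I*u^4 + 6*u^3 - 24*I*u^3 - 18*u^2 + 40*I*u^2 - 24*u - 120*I*u + 75 + 3*I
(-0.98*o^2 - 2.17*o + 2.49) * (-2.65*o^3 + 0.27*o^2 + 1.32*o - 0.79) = 2.597*o^5 + 5.4859*o^4 - 8.478*o^3 - 1.4179*o^2 + 5.0011*o - 1.9671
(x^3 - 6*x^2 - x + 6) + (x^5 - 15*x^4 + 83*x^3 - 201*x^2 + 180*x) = x^5 - 15*x^4 + 84*x^3 - 207*x^2 + 179*x + 6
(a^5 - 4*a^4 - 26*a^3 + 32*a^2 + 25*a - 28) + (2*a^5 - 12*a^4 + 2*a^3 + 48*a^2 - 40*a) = 3*a^5 - 16*a^4 - 24*a^3 + 80*a^2 - 15*a - 28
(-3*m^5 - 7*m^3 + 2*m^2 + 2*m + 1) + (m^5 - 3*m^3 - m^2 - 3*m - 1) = -2*m^5 - 10*m^3 + m^2 - m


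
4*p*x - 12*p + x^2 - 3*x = (4*p + x)*(x - 3)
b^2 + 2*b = b*(b + 2)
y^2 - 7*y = y*(y - 7)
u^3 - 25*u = u*(u - 5)*(u + 5)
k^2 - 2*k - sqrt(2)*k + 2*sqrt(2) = (k - 2)*(k - sqrt(2))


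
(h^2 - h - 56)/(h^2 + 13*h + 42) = (h - 8)/(h + 6)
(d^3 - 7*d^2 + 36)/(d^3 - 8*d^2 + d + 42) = (d - 6)/(d - 7)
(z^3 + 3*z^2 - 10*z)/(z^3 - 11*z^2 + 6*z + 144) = z*(z^2 + 3*z - 10)/(z^3 - 11*z^2 + 6*z + 144)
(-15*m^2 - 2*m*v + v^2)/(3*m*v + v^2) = (-5*m + v)/v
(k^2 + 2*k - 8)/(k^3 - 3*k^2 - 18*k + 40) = 1/(k - 5)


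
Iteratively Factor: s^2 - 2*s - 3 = (s + 1)*(s - 3)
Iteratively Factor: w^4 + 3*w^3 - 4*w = (w)*(w^3 + 3*w^2 - 4) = w*(w - 1)*(w^2 + 4*w + 4) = w*(w - 1)*(w + 2)*(w + 2)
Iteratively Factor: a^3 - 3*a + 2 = (a - 1)*(a^2 + a - 2) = (a - 1)*(a + 2)*(a - 1)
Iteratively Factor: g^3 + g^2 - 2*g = (g + 2)*(g^2 - g) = (g - 1)*(g + 2)*(g)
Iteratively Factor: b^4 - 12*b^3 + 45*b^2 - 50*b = (b - 2)*(b^3 - 10*b^2 + 25*b) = (b - 5)*(b - 2)*(b^2 - 5*b) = (b - 5)^2*(b - 2)*(b)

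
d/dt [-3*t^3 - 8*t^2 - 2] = t*(-9*t - 16)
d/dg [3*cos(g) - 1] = -3*sin(g)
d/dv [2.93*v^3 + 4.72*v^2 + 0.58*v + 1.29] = 8.79*v^2 + 9.44*v + 0.58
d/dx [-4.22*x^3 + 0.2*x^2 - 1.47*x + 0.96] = -12.66*x^2 + 0.4*x - 1.47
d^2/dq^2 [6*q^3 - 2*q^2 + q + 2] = 36*q - 4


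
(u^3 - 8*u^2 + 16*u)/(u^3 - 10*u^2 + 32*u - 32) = u/(u - 2)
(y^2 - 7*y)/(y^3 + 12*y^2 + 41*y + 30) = y*(y - 7)/(y^3 + 12*y^2 + 41*y + 30)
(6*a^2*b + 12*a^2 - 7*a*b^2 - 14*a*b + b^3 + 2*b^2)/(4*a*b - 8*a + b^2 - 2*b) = (6*a^2*b + 12*a^2 - 7*a*b^2 - 14*a*b + b^3 + 2*b^2)/(4*a*b - 8*a + b^2 - 2*b)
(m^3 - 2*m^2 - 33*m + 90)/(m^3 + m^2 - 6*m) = (m^3 - 2*m^2 - 33*m + 90)/(m*(m^2 + m - 6))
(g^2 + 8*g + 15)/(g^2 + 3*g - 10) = (g + 3)/(g - 2)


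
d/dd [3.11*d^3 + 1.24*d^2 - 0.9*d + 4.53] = 9.33*d^2 + 2.48*d - 0.9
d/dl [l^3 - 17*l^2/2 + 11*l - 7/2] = 3*l^2 - 17*l + 11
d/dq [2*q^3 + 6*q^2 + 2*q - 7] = 6*q^2 + 12*q + 2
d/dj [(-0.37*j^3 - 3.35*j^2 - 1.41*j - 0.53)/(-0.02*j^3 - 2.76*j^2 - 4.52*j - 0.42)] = (0.954199999999999*j^4 + 3.2884*j^3 + 11.6848*j^2 - 0.111599999999999*j - 1.8034)/(0.0004*j^6 + 0.1104*j^5 + 7.7984*j^4 + 24.9672*j^3 + 22.7488*j^2 + 3.7968*j + 0.1764)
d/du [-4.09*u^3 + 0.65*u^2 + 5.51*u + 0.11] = -12.27*u^2 + 1.3*u + 5.51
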